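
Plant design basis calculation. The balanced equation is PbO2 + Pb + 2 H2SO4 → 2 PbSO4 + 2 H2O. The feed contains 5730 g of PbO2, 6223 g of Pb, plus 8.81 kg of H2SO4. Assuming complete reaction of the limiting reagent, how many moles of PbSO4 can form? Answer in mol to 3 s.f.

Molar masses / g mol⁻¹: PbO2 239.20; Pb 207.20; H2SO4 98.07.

47.9 mol

n(PbO2) = 5730 / 239.20 = 23.95 mol
n(Pb) = 6223 / 207.20 = 30.03 mol
n(H2SO4) = 8.810×1000 / 98.07 = 89.83 mol
n/ν for PbO2 = 23.95/1 = 23.95
n/ν for Pb = 30.03/1 = 30.03
n/ν for H2SO4 = 89.83/2 = 44.92
Smallest n/ν is PbO2 → limiting reagent.
n(PbSO4) = (2/1) × 23.95 = 47.90 mol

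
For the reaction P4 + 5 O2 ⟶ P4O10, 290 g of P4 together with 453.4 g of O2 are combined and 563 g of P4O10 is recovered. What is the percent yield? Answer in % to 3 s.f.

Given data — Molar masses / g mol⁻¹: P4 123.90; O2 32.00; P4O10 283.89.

84.7 %

n(P4) = 290.0 / 123.90 = 2.341 mol
n(O2) = 453.4 / 32.00 = 14.17 mol
n/ν for P4 = 2.341/1 = 2.341
n/ν for O2 = 14.17/5 = 2.834
Smallest n/ν is P4 → limiting reagent.
theoretical n(P4O10) = (1/1) × 2.341 = 2.341 mol → 664.6 g
% yield = 563 / 664.6 × 100 = 84.71 %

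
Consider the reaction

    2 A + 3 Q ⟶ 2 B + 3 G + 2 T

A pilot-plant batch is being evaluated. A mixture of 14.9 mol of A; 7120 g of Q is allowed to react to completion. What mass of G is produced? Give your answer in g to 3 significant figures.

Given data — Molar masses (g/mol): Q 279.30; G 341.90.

n(A) = 14.90 mol
n(Q) = 7120 / 279.30 = 25.49 mol
n/ν for A = 14.90/2 = 7.450
n/ν for Q = 25.49/3 = 8.497
Smallest n/ν is A → limiting reagent.
n(G) = (3/2) × 14.90 = 22.35 mol
mass = 22.35 × 341.90 = 7641 g

7640 g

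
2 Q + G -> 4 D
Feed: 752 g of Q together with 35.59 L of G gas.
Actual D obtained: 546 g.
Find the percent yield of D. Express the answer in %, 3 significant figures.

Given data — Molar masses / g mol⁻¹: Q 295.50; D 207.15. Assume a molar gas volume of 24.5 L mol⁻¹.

51.8 %

n(Q) = 752.0 / 295.50 = 2.545 mol
n(G) = 35.59 / 24.5 = 1.453 mol
n/ν for Q = 2.545/2 = 1.273
n/ν for G = 1.453/1 = 1.453
Smallest n/ν is Q → limiting reagent.
theoretical n(D) = (4/2) × 2.545 = 5.090 mol → 1054 g
% yield = 546 / 1054 × 100 = 51.80 %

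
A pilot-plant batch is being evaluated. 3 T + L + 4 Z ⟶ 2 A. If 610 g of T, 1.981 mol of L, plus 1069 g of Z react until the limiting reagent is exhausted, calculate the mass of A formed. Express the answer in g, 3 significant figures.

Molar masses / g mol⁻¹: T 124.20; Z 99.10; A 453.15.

1480 g

n(T) = 610.0 / 124.20 = 4.911 mol
n(L) = 1.981 mol
n(Z) = 1069 / 99.10 = 10.79 mol
n/ν for T = 4.911/3 = 1.637
n/ν for L = 1.981/1 = 1.981
n/ν for Z = 10.79/4 = 2.698
Smallest n/ν is T → limiting reagent.
n(A) = (2/3) × 4.911 = 3.274 mol
mass = 3.274 × 453.15 = 1484 g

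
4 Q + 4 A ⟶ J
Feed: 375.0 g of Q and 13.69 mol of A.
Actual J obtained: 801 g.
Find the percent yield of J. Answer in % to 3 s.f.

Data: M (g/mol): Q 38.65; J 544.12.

n(Q) = 375.0 / 38.65 = 9.702 mol
n(A) = 13.69 mol
n/ν → Q: 2.426, A: 3.423; Q is limiting.
theoretical n(J) = (1/4) × 9.702 = 2.426 mol → 1320 g
% yield = 801 / 1320 × 100 = 60.68 %

60.7 %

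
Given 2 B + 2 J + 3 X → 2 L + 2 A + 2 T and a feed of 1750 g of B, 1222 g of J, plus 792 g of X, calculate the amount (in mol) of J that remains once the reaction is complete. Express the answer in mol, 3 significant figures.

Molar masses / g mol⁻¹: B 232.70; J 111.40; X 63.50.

3.45 mol

n(B) = 1750 / 232.70 = 7.520 mol
n(J) = 1222 / 111.40 = 10.97 mol
n(X) = 792.0 / 63.50 = 12.47 mol
n/ν → B: 3.760, J: 5.485, X: 4.157; B is limiting.
J consumed = (2/2) × 7.520 = 7.520 mol
J remaining = 10.97 − 7.520 = 3.450 mol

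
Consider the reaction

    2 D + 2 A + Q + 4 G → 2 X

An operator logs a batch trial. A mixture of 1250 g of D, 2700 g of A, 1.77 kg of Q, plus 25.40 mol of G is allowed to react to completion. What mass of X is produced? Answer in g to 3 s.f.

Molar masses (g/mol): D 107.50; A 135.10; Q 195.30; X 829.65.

9650 g

n(D) = 1250 / 107.50 = 11.63 mol
n(A) = 2700 / 135.10 = 19.99 mol
n(Q) = 1.770×1000 / 195.30 = 9.063 mol
n(G) = 25.40 mol
n/ν for D = 11.63/2 = 5.815
n/ν for A = 19.99/2 = 9.995
n/ν for Q = 9.063/1 = 9.063
n/ν for G = 25.40/4 = 6.350
Smallest n/ν is D → limiting reagent.
n(X) = (2/2) × 11.63 = 11.63 mol
mass = 11.63 × 829.65 = 9649 g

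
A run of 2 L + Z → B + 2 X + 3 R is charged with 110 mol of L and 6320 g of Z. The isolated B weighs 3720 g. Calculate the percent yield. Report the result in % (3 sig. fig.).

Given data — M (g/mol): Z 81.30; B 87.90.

76.9 %

n(L) = 110.0 mol
n(Z) = 6320 / 81.30 = 77.74 mol
n/ν for L = 110.0/2 = 55.00
n/ν for Z = 77.74/1 = 77.74
Smallest n/ν is L → limiting reagent.
theoretical n(B) = (1/2) × 110.0 = 55.00 mol → 4835 g
% yield = 3720 / 4835 × 100 = 76.94 %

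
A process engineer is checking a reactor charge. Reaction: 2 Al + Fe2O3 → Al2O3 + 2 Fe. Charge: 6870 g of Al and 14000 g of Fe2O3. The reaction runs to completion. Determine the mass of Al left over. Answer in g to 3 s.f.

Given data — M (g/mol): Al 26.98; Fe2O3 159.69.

n(Al) = 6870 / 26.98 = 254.6 mol
n(Fe2O3) = 14000 / 159.69 = 87.67 mol
n/ν → Al: 127.3, Fe2O3: 87.67; Fe2O3 is limiting.
Al consumed = (2/1) × 87.67 = 175.3 mol
Al remaining = 254.6 − 175.3 = 79.30 mol
mass = 79.30 × 26.98 = 2140 g

2140 g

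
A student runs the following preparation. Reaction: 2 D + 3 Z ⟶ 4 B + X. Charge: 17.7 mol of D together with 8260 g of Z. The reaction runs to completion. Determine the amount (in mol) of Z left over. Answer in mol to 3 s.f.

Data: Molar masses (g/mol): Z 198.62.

15.0 mol

n(D) = 17.70 mol
n(Z) = 8260 / 198.62 = 41.59 mol
n/ν → D: 8.850, Z: 13.86; D is limiting.
Z consumed = (3/2) × 17.70 = 26.55 mol
Z remaining = 41.59 − 26.55 = 15.04 mol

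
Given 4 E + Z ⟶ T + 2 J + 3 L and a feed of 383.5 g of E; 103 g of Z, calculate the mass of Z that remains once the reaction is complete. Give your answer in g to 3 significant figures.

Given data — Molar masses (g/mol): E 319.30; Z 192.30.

n(E) = 383.5 / 319.30 = 1.201 mol
n(Z) = 103.0 / 192.30 = 0.5356 mol
n/ν for E = 1.201/4 = 0.3003
n/ν for Z = 0.5356/1 = 0.5356
Smallest n/ν is E → limiting reagent.
Z consumed = (1/4) × 1.201 = 0.3003 mol
Z remaining = 0.5356 − 0.3003 = 0.2353 mol
mass = 0.2353 × 192.30 = 45.25 g

45.3 g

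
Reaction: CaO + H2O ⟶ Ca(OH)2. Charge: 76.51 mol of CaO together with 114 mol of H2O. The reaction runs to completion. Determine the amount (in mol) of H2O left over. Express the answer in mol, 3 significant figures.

n(CaO) = 76.51 mol
n(H2O) = 114.0 mol
n/ν → CaO: 76.51, H2O: 114.0; CaO is limiting.
H2O consumed = (1/1) × 76.51 = 76.51 mol
H2O remaining = 114.0 − 76.51 = 37.49 mol

37.5 mol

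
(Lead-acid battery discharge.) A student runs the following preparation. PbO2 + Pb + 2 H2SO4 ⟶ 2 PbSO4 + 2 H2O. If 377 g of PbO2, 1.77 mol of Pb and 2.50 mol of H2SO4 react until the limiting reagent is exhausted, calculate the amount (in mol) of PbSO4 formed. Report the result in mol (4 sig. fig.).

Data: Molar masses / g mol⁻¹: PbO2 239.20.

2.500 mol

n(PbO2) = 377.0 / 239.20 = 1.576 mol
n(Pb) = 1.770 mol
n(H2SO4) = 2.500 mol
n/ν for PbO2 = 1.576/1 = 1.576
n/ν for Pb = 1.770/1 = 1.770
n/ν for H2SO4 = 2.500/2 = 1.250
Smallest n/ν is H2SO4 → limiting reagent.
n(PbSO4) = (2/2) × 2.500 = 2.500 mol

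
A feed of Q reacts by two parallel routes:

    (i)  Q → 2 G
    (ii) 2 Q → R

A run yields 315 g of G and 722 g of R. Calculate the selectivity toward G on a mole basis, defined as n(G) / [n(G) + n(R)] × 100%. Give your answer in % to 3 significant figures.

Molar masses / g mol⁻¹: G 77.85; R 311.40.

n(G) = 315 / 77.85 = 4.046 mol
n(R) = 722 / 311.40 = 2.319 mol
selectivity = 4.046/(4.046+2.319) × 100 = 63.57 %

63.6 %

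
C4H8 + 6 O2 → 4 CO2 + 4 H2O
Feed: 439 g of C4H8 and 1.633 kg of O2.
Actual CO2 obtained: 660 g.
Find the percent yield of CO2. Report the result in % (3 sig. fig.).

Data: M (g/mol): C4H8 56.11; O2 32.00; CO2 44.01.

n(C4H8) = 439.0 / 56.11 = 7.824 mol
n(O2) = 1.633×1000 / 32.00 = 51.03 mol
n/ν for C4H8 = 7.824/1 = 7.824
n/ν for O2 = 51.03/6 = 8.505
Smallest n/ν is C4H8 → limiting reagent.
theoretical n(CO2) = (4/1) × 7.824 = 31.30 mol → 1378 g
% yield = 660 / 1378 × 100 = 47.90 %

47.9 %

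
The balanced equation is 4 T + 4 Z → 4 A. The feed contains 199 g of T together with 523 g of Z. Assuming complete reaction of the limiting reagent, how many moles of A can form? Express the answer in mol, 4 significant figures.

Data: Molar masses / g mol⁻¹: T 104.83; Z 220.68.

n(T) = 199.0 / 104.83 = 1.898 mol
n(Z) = 523.0 / 220.68 = 2.370 mol
n/ν for T = 1.898/4 = 0.4745
n/ν for Z = 2.370/4 = 0.5925
Smallest n/ν is T → limiting reagent.
n(A) = (4/4) × 1.898 = 1.898 mol

1.898 mol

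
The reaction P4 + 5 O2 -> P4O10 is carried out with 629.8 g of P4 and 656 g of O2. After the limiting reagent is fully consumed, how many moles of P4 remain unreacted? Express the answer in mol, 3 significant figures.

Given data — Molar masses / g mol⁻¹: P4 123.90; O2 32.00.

n(P4) = 629.8 / 123.90 = 5.083 mol
n(O2) = 656.0 / 32.00 = 20.50 mol
n/ν → P4: 5.083, O2: 4.100; O2 is limiting.
P4 consumed = (1/5) × 20.50 = 4.100 mol
P4 remaining = 5.083 − 4.100 = 0.9830 mol

0.983 mol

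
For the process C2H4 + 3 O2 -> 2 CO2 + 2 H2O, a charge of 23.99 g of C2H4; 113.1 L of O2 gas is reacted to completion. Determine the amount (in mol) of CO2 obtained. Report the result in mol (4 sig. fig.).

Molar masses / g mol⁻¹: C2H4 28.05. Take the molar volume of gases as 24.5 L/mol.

n(C2H4) = 23.99 / 28.05 = 0.8553 mol
n(O2) = 113.1 / 24.5 = 4.616 mol
n/ν → C2H4: 0.8553, O2: 1.539; C2H4 is limiting.
n(CO2) = (2/1) × 0.8553 = 1.711 mol

1.711 mol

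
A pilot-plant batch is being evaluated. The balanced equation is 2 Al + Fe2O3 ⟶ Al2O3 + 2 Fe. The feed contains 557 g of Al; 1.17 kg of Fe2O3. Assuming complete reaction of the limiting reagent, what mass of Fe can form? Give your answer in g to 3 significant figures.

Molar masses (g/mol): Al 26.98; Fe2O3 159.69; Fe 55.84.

818 g

n(Al) = 557.0 / 26.98 = 20.64 mol
n(Fe2O3) = 1.170×1000 / 159.69 = 7.327 mol
n/ν for Al = 20.64/2 = 10.32
n/ν for Fe2O3 = 7.327/1 = 7.327
Smallest n/ν is Fe2O3 → limiting reagent.
n(Fe) = (2/1) × 7.327 = 14.65 mol
mass = 14.65 × 55.84 = 818.1 g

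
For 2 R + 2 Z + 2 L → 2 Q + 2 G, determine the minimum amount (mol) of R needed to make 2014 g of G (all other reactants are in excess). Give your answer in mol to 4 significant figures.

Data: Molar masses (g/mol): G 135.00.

14.92 mol

n(G) = 2014 / 135.00 = 14.92 mol
n(R) = (2/2) × 14.92 = 14.92 mol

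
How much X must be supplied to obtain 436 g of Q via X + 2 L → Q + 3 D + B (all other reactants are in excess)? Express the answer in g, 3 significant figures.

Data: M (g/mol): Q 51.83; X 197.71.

1660 g

n(Q) = 436 / 51.83 = 8.412 mol
n(X) = (1/1) × 8.412 = 8.412 mol
mass = 8.412 × 197.71 = 1663 g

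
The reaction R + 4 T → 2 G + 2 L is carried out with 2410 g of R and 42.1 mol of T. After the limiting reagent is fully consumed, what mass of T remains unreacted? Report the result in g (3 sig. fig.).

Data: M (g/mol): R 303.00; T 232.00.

n(R) = 2410 / 303.00 = 7.954 mol
n(T) = 42.10 mol
n/ν for R = 7.954/1 = 7.954
n/ν for T = 42.10/4 = 10.53
Smallest n/ν is R → limiting reagent.
T consumed = (4/1) × 7.954 = 31.82 mol
T remaining = 42.10 − 31.82 = 10.28 mol
mass = 10.28 × 232.00 = 2385 g

2390 g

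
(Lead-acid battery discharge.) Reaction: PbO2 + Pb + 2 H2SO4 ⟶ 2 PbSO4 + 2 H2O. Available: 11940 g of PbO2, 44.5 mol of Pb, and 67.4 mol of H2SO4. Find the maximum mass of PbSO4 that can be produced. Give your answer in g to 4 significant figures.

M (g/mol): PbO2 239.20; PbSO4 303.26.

20440 g

n(PbO2) = 11940 / 239.20 = 49.92 mol
n(Pb) = 44.50 mol
n(H2SO4) = 67.40 mol
n/ν for PbO2 = 49.92/1 = 49.92
n/ν for Pb = 44.50/1 = 44.50
n/ν for H2SO4 = 67.40/2 = 33.70
Smallest n/ν is H2SO4 → limiting reagent.
n(PbSO4) = (2/2) × 67.40 = 67.40 mol
mass = 67.40 × 303.26 = 20440 g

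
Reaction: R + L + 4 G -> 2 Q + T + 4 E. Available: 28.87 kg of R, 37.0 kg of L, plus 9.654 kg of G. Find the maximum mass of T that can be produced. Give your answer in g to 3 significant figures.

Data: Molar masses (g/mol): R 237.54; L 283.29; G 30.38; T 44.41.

3530 g

n(R) = 28.87×1000 / 237.54 = 121.5 mol
n(L) = 37.00×1000 / 283.29 = 130.6 mol
n(G) = 9.654×1000 / 30.38 = 317.8 mol
n/ν for R = 121.5/1 = 121.5
n/ν for L = 130.6/1 = 130.6
n/ν for G = 317.8/4 = 79.45
Smallest n/ν is G → limiting reagent.
n(T) = (1/4) × 317.8 = 79.45 mol
mass = 79.45 × 44.41 = 3528 g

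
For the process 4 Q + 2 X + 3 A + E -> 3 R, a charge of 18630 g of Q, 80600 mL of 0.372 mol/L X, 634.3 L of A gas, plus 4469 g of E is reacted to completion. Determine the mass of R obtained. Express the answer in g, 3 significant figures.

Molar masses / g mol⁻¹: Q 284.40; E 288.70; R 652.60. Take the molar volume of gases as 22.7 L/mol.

n(Q) = 18630 / 284.40 = 65.51 mol
n(X) = 0.372 × 80600/1000 = 29.98 mol
n(A) = 634.3 / 22.7 = 27.94 mol
n(E) = 4469 / 288.70 = 15.48 mol
n/ν for Q = 65.51/4 = 16.38
n/ν for X = 29.98/2 = 14.99
n/ν for A = 27.94/3 = 9.313
n/ν for E = 15.48/1 = 15.48
Smallest n/ν is A → limiting reagent.
n(R) = (3/3) × 27.94 = 27.94 mol
mass = 27.94 × 652.60 = 18230 g

18200 g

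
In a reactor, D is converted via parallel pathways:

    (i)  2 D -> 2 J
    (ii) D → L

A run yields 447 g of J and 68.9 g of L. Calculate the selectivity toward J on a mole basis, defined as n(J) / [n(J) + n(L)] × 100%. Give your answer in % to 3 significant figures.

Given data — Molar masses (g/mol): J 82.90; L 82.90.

n(J) = 447 / 82.90 = 5.392 mol
n(L) = 68.9 / 82.90 = 0.8311 mol
selectivity = 5.392/(5.392+0.8311) × 100 = 86.64 %

86.6 %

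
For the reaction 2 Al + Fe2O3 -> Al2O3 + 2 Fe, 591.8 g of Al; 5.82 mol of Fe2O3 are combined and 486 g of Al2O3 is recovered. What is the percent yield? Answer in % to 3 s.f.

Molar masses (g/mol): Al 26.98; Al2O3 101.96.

81.9 %

n(Al) = 591.8 / 26.98 = 21.93 mol
n(Fe2O3) = 5.820 mol
n/ν for Al = 21.93/2 = 10.97
n/ν for Fe2O3 = 5.820/1 = 5.820
Smallest n/ν is Fe2O3 → limiting reagent.
theoretical n(Al2O3) = (1/1) × 5.820 = 5.820 mol → 593.4 g
% yield = 486 / 593.4 × 100 = 81.90 %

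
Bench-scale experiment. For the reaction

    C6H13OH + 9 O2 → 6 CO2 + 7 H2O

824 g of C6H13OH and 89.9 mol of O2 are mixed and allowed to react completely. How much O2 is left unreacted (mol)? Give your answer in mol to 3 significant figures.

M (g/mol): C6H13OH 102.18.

n(C6H13OH) = 824.0 / 102.18 = 8.064 mol
n(O2) = 89.90 mol
n/ν → C6H13OH: 8.064, O2: 9.989; C6H13OH is limiting.
O2 consumed = (9/1) × 8.064 = 72.58 mol
O2 remaining = 89.90 − 72.58 = 17.32 mol

17.3 mol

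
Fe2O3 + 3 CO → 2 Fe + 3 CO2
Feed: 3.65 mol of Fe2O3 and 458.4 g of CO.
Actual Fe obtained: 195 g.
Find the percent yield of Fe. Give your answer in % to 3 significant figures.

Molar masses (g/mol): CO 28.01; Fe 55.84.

n(Fe2O3) = 3.650 mol
n(CO) = 458.4 / 28.01 = 16.37 mol
n/ν → Fe2O3: 3.650, CO: 5.457; Fe2O3 is limiting.
theoretical n(Fe) = (2/1) × 3.650 = 7.300 mol → 407.6 g
% yield = 195 / 407.6 × 100 = 47.84 %

47.8 %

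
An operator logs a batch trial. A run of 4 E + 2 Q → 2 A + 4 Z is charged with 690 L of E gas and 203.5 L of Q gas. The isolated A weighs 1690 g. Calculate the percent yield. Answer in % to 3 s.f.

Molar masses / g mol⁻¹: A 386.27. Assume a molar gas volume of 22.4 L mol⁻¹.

n(E) = 690.0 / 22.4 = 30.80 mol
n(Q) = 203.5 / 22.4 = 9.085 mol
n/ν → E: 7.700, Q: 4.543; Q is limiting.
theoretical n(A) = (2/2) × 9.085 = 9.085 mol → 3509 g
% yield = 1690 / 3509 × 100 = 48.16 %

48.2 %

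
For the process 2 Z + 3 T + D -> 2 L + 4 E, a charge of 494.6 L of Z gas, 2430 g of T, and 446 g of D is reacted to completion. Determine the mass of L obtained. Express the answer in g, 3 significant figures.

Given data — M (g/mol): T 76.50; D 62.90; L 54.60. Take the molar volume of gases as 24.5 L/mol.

774 g

n(Z) = 494.6 / 24.5 = 20.19 mol
n(T) = 2430 / 76.50 = 31.76 mol
n(D) = 446.0 / 62.90 = 7.091 mol
n/ν → Z: 10.10, T: 10.59, D: 7.091; D is limiting.
n(L) = (2/1) × 7.091 = 14.18 mol
mass = 14.18 × 54.60 = 774.2 g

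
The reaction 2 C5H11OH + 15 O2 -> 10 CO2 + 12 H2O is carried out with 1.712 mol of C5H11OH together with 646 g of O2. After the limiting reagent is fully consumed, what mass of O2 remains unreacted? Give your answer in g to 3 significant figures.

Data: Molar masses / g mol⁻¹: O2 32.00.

235 g

n(C5H11OH) = 1.712 mol
n(O2) = 646.0 / 32.00 = 20.19 mol
n/ν → C5H11OH: 0.8560, O2: 1.346; C5H11OH is limiting.
O2 consumed = (15/2) × 1.712 = 12.84 mol
O2 remaining = 20.19 − 12.84 = 7.350 mol
mass = 7.350 × 32.00 = 235.2 g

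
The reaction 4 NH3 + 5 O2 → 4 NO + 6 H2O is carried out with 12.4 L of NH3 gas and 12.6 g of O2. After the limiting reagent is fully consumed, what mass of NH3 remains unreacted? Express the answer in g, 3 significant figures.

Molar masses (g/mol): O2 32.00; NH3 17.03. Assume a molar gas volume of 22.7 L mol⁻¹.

n(NH3) = 12.40 / 22.7 = 0.5463 mol
n(O2) = 12.60 / 32.00 = 0.3938 mol
n/ν → NH3: 0.1366, O2: 0.07876; O2 is limiting.
NH3 consumed = (4/5) × 0.3938 = 0.3150 mol
NH3 remaining = 0.5463 − 0.3150 = 0.2313 mol
mass = 0.2313 × 17.03 = 3.939 g

3.94 g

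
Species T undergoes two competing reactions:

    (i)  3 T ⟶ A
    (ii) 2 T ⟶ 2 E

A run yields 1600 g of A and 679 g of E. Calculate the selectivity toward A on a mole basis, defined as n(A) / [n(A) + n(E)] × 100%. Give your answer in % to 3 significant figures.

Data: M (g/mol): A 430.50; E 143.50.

44.0 %

n(A) = 1600 / 430.50 = 3.717 mol
n(E) = 679 / 143.50 = 4.732 mol
selectivity = 3.717/(3.717+4.732) × 100 = 43.99 %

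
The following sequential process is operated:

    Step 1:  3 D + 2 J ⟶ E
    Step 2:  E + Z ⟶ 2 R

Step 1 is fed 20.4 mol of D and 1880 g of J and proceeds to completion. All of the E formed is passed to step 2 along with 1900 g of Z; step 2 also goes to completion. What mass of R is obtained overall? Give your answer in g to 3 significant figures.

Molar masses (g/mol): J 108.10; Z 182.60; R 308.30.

4190 g

Step 1:
n(D) = 20.40 mol
n(J) = 1880 / 108.10 = 17.39 mol
n/ν for D = 20.40/3 = 6.800
n/ν for J = 17.39/2 = 8.695
Smallest n/ν is D → limiting reagent.
n(E) produced = (1/3) × 20.40 = 6.800 mol
Step 2:
n(E) available = 6.800 mol
n(Z) = 1900 / 182.60 = 10.41 mol
n/ν for E = 6.800/1 = 6.800
n/ν for Z = 10.41/1 = 10.41
Smallest n/ν is E → limiting reagent.
n(R) = (2/1) × 6.800 = 13.60 mol
mass = 13.60 × 308.30 = 4193 g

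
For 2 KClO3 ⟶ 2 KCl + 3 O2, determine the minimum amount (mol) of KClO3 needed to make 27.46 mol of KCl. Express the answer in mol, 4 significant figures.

27.46 mol

n(KCl) = 27.46 mol
n(KClO3) = (2/2) × 27.46 = 27.46 mol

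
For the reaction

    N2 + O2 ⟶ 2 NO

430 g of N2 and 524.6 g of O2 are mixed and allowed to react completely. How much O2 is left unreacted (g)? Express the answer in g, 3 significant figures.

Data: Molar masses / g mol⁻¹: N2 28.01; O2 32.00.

33.3 g

n(N2) = 430.0 / 28.01 = 15.35 mol
n(O2) = 524.6 / 32.00 = 16.39 mol
n/ν for N2 = 15.35/1 = 15.35
n/ν for O2 = 16.39/1 = 16.39
Smallest n/ν is N2 → limiting reagent.
O2 consumed = (1/1) × 15.35 = 15.35 mol
O2 remaining = 16.39 − 15.35 = 1.040 mol
mass = 1.040 × 32.00 = 33.28 g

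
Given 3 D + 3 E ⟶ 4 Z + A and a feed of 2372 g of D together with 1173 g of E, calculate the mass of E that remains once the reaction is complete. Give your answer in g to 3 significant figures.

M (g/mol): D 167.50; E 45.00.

n(D) = 2372 / 167.50 = 14.16 mol
n(E) = 1173 / 45.00 = 26.07 mol
n/ν for D = 14.16/3 = 4.720
n/ν for E = 26.07/3 = 8.690
Smallest n/ν is D → limiting reagent.
E consumed = (3/3) × 14.16 = 14.16 mol
E remaining = 26.07 − 14.16 = 11.91 mol
mass = 11.91 × 45.00 = 536.0 g

536 g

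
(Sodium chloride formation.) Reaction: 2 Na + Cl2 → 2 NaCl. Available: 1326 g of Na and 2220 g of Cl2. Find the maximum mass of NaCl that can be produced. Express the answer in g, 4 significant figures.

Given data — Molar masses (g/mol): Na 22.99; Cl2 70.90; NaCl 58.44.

3371 g

n(Na) = 1326 / 22.99 = 57.68 mol
n(Cl2) = 2220 / 70.90 = 31.31 mol
n/ν for Na = 57.68/2 = 28.84
n/ν for Cl2 = 31.31/1 = 31.31
Smallest n/ν is Na → limiting reagent.
n(NaCl) = (2/2) × 57.68 = 57.68 mol
mass = 57.68 × 58.44 = 3371 g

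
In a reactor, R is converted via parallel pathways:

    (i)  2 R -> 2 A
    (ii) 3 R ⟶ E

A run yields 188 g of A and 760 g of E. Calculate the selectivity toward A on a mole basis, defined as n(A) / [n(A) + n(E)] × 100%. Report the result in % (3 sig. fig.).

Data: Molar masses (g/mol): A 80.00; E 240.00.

42.6 %

n(A) = 188 / 80.00 = 2.350 mol
n(E) = 760 / 240.00 = 3.167 mol
selectivity = 2.350/(2.350+3.167) × 100 = 42.60 %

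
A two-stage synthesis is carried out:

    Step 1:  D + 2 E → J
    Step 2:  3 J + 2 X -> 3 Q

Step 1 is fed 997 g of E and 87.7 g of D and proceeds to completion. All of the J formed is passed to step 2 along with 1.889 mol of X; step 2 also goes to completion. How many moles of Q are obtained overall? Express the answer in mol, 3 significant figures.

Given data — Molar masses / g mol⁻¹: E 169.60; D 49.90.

Step 1:
n(E) = 997.0 / 169.60 = 5.879 mol
n(D) = 87.70 / 49.90 = 1.758 mol
n/ν → E: 2.940, D: 1.758; D is limiting.
n(J) produced = (1/1) × 1.758 = 1.758 mol
Step 2:
n(J) available = 1.758 mol
n(X) = 1.889 mol
n/ν → J: 0.5860, X: 0.9445; J is limiting.
n(Q) = (3/3) × 1.758 = 1.758 mol

1.76 mol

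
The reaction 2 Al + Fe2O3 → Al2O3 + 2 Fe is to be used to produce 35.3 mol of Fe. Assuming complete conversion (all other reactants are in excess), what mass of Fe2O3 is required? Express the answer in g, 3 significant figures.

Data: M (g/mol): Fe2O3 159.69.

2820 g

n(Fe) = 35.30 mol
n(Fe2O3) = (1/2) × 35.30 = 17.65 mol
mass = 17.65 × 159.69 = 2819 g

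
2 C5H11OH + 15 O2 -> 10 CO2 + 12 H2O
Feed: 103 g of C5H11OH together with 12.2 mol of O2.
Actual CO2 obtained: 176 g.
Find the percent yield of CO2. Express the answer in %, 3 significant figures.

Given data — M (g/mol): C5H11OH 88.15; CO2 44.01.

68.5 %

n(C5H11OH) = 103.0 / 88.15 = 1.168 mol
n(O2) = 12.20 mol
n/ν for C5H11OH = 1.168/2 = 0.5840
n/ν for O2 = 12.20/15 = 0.8133
Smallest n/ν is C5H11OH → limiting reagent.
theoretical n(CO2) = (10/2) × 1.168 = 5.840 mol → 257.0 g
% yield = 176 / 257.0 × 100 = 68.48 %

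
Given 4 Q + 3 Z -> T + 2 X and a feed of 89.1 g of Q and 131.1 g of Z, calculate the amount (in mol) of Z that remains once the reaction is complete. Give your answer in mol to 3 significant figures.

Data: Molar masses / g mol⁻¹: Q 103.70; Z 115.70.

0.489 mol

n(Q) = 89.10 / 103.70 = 0.8592 mol
n(Z) = 131.1 / 115.70 = 1.133 mol
n/ν → Q: 0.2148, Z: 0.3777; Q is limiting.
Z consumed = (3/4) × 0.8592 = 0.6444 mol
Z remaining = 1.133 − 0.6444 = 0.4886 mol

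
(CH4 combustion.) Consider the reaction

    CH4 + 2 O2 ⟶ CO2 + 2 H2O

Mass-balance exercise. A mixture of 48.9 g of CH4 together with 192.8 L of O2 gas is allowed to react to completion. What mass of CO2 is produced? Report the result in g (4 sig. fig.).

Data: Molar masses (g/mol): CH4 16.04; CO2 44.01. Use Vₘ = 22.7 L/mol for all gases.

n(CH4) = 48.90 / 16.04 = 3.049 mol
n(O2) = 192.8 / 22.7 = 8.493 mol
n/ν for CH4 = 3.049/1 = 3.049
n/ν for O2 = 8.493/2 = 4.247
Smallest n/ν is CH4 → limiting reagent.
n(CO2) = (1/1) × 3.049 = 3.049 mol
mass = 3.049 × 44.01 = 134.2 g

134.2 g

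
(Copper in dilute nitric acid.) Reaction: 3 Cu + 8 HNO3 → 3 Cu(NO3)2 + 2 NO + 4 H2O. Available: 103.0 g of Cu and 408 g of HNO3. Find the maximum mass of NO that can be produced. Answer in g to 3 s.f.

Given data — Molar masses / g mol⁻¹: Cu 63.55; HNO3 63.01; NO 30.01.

32.4 g

n(Cu) = 103.0 / 63.55 = 1.621 mol
n(HNO3) = 408.0 / 63.01 = 6.475 mol
n/ν for Cu = 1.621/3 = 0.5403
n/ν for HNO3 = 6.475/8 = 0.8094
Smallest n/ν is Cu → limiting reagent.
n(NO) = (2/3) × 1.621 = 1.081 mol
mass = 1.081 × 30.01 = 32.44 g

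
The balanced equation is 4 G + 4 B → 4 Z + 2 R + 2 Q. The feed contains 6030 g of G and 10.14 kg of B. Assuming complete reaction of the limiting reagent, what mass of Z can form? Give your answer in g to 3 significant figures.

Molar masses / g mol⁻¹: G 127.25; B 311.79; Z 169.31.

n(G) = 6030 / 127.25 = 47.39 mol
n(B) = 10.14×1000 / 311.79 = 32.52 mol
n/ν for G = 47.39/4 = 11.85
n/ν for B = 32.52/4 = 8.130
Smallest n/ν is B → limiting reagent.
n(Z) = (4/4) × 32.52 = 32.52 mol
mass = 32.52 × 169.31 = 5506 g

5510 g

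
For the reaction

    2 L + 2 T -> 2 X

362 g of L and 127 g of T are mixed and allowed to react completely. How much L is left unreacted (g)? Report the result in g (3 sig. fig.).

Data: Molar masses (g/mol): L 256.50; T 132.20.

n(L) = 362.0 / 256.50 = 1.411 mol
n(T) = 127.0 / 132.20 = 0.9607 mol
n/ν for L = 1.411/2 = 0.7055
n/ν for T = 0.9607/2 = 0.4804
Smallest n/ν is T → limiting reagent.
L consumed = (2/2) × 0.9607 = 0.9607 mol
L remaining = 1.411 − 0.9607 = 0.4503 mol
mass = 0.4503 × 256.50 = 115.5 g

116 g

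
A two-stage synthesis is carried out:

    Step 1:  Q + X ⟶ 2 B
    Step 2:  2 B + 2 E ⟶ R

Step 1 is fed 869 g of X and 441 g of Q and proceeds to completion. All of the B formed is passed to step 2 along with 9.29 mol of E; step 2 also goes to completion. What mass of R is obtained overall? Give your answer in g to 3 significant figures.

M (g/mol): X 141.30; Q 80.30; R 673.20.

3130 g

Step 1:
n(X) = 869.0 / 141.30 = 6.150 mol
n(Q) = 441.0 / 80.30 = 5.492 mol
n/ν for X = 6.150/1 = 6.150
n/ν for Q = 5.492/1 = 5.492
Smallest n/ν is Q → limiting reagent.
n(B) produced = (2/1) × 5.492 = 10.98 mol
Step 2:
n(B) available = 10.98 mol
n(E) = 9.290 mol
n/ν for B = 10.98/2 = 5.490
n/ν for E = 9.290/2 = 4.645
Smallest n/ν is E → limiting reagent.
n(R) = (1/2) × 9.290 = 4.645 mol
mass = 4.645 × 673.20 = 3127 g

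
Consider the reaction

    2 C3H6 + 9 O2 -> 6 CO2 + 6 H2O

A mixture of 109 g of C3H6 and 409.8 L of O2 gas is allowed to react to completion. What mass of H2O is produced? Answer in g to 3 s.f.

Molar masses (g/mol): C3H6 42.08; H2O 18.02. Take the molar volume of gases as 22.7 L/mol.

n(C3H6) = 109.0 / 42.08 = 2.590 mol
n(O2) = 409.8 / 22.7 = 18.05 mol
n/ν for C3H6 = 2.590/2 = 1.295
n/ν for O2 = 18.05/9 = 2.006
Smallest n/ν is C3H6 → limiting reagent.
n(H2O) = (6/2) × 2.590 = 7.770 mol
mass = 7.770 × 18.02 = 140.0 g

140 g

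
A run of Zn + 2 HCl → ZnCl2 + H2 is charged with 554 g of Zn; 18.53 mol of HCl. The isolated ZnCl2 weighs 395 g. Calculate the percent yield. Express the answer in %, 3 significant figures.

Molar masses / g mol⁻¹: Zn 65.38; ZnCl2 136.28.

n(Zn) = 554.0 / 65.38 = 8.474 mol
n(HCl) = 18.53 mol
n/ν → Zn: 8.474, HCl: 9.265; Zn is limiting.
theoretical n(ZnCl2) = (1/1) × 8.474 = 8.474 mol → 1155 g
% yield = 395 / 1155 × 100 = 34.20 %

34.2 %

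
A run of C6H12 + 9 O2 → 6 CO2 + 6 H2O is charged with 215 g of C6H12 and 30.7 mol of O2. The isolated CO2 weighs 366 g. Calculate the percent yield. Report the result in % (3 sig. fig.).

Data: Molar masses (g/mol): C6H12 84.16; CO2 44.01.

54.3 %

n(C6H12) = 215.0 / 84.16 = 2.555 mol
n(O2) = 30.70 mol
n/ν for C6H12 = 2.555/1 = 2.555
n/ν for O2 = 30.70/9 = 3.411
Smallest n/ν is C6H12 → limiting reagent.
theoretical n(CO2) = (6/1) × 2.555 = 15.33 mol → 674.7 g
% yield = 366 / 674.7 × 100 = 54.25 %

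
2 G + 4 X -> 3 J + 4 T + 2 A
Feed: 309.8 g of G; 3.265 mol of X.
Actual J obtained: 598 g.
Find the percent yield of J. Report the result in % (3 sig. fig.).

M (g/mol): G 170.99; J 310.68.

78.6 %

n(G) = 309.8 / 170.99 = 1.812 mol
n(X) = 3.265 mol
n/ν for G = 1.812/2 = 0.9060
n/ν for X = 3.265/4 = 0.8163
Smallest n/ν is X → limiting reagent.
theoretical n(J) = (3/4) × 3.265 = 2.449 mol → 760.9 g
% yield = 598 / 760.9 × 100 = 78.59 %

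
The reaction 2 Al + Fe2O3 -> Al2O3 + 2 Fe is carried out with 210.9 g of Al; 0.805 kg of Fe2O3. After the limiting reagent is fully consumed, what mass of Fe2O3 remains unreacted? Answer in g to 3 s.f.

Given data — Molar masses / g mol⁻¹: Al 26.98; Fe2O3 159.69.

181 g

n(Al) = 210.9 / 26.98 = 7.817 mol
n(Fe2O3) = 0.8050×1000 / 159.69 = 5.041 mol
n/ν for Al = 7.817/2 = 3.909
n/ν for Fe2O3 = 5.041/1 = 5.041
Smallest n/ν is Al → limiting reagent.
Fe2O3 consumed = (1/2) × 7.817 = 3.909 mol
Fe2O3 remaining = 5.041 − 3.909 = 1.132 mol
mass = 1.132 × 159.69 = 180.8 g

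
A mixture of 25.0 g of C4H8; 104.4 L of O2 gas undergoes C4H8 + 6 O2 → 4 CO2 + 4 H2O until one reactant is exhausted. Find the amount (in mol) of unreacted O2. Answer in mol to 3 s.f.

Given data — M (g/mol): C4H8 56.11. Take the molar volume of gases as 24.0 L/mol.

n(C4H8) = 25.00 / 56.11 = 0.4456 mol
n(O2) = 104.4 / 24.0 = 4.350 mol
n/ν → C4H8: 0.4456, O2: 0.7250; C4H8 is limiting.
O2 consumed = (6/1) × 0.4456 = 2.674 mol
O2 remaining = 4.350 − 2.674 = 1.676 mol

1.68 mol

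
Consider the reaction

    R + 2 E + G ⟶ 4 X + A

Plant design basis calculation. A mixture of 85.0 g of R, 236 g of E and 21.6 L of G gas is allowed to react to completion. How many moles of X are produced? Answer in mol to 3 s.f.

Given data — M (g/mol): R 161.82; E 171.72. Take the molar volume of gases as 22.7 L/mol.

2.10 mol

n(R) = 85.00 / 161.82 = 0.5253 mol
n(E) = 236.0 / 171.72 = 1.374 mol
n(G) = 21.60 / 22.7 = 0.9515 mol
n/ν → R: 0.5253, E: 0.6870, G: 0.9515; R is limiting.
n(X) = (4/1) × 0.5253 = 2.101 mol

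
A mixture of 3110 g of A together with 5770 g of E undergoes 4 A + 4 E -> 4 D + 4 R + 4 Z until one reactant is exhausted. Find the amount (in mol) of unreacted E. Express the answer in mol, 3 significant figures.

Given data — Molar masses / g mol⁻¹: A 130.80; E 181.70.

7.98 mol

n(A) = 3110 / 130.80 = 23.78 mol
n(E) = 5770 / 181.70 = 31.76 mol
n/ν → A: 5.945, E: 7.940; A is limiting.
E consumed = (4/4) × 23.78 = 23.78 mol
E remaining = 31.76 − 23.78 = 7.980 mol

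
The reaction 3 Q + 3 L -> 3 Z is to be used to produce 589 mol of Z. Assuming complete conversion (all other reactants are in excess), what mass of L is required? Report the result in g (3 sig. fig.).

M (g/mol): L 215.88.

127000 g

n(Z) = 589.0 mol
n(L) = (3/3) × 589.0 = 589.0 mol
mass = 589.0 × 215.88 = 127200 g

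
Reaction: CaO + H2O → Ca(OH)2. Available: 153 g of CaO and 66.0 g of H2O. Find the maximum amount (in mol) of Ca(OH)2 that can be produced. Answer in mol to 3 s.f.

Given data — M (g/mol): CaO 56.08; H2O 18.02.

2.73 mol

n(CaO) = 153.0 / 56.08 = 2.728 mol
n(H2O) = 66.00 / 18.02 = 3.663 mol
n/ν for CaO = 2.728/1 = 2.728
n/ν for H2O = 3.663/1 = 3.663
Smallest n/ν is CaO → limiting reagent.
n(Ca(OH)2) = (1/1) × 2.728 = 2.728 mol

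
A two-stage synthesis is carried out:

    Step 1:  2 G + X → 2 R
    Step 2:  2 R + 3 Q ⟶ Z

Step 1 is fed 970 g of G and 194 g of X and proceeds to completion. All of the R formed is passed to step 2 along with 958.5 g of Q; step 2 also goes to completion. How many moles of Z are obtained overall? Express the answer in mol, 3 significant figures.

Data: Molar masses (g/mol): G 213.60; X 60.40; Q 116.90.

Step 1:
n(G) = 970.0 / 213.60 = 4.541 mol
n(X) = 194.0 / 60.40 = 3.212 mol
n/ν for G = 4.541/2 = 2.271
n/ν for X = 3.212/1 = 3.212
Smallest n/ν is G → limiting reagent.
n(R) produced = (2/2) × 4.541 = 4.541 mol
Step 2:
n(R) available = 4.541 mol
n(Q) = 958.5 / 116.90 = 8.199 mol
n/ν for R = 4.541/2 = 2.271
n/ν for Q = 8.199/3 = 2.733
Smallest n/ν is R → limiting reagent.
n(Z) = (1/2) × 4.541 = 2.271 mol

2.27 mol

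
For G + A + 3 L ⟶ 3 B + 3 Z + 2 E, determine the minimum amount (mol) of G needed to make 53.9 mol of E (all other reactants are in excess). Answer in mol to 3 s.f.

27.0 mol

n(E) = 53.90 mol
n(G) = (1/2) × 53.90 = 26.95 mol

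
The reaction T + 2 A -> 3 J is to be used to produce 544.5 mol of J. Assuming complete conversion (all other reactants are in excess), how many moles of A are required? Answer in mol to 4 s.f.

363.0 mol

n(J) = 544.5 mol
n(A) = (2/3) × 544.5 = 363.0 mol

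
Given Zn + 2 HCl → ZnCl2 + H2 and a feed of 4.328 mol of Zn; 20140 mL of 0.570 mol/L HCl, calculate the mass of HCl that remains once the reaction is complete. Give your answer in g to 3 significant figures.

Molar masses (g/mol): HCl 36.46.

n(Zn) = 4.328 mol
n(HCl) = 0.570 × 20140/1000 = 11.48 mol
n/ν for Zn = 4.328/1 = 4.328
n/ν for HCl = 11.48/2 = 5.740
Smallest n/ν is Zn → limiting reagent.
HCl consumed = (2/1) × 4.328 = 8.656 mol
HCl remaining = 11.48 − 8.656 = 2.824 mol
mass = 2.824 × 36.46 = 103.0 g

103 g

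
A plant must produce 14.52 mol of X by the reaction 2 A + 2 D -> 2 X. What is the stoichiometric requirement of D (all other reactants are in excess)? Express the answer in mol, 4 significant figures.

14.52 mol

n(X) = 14.52 mol
n(D) = (2/2) × 14.52 = 14.52 mol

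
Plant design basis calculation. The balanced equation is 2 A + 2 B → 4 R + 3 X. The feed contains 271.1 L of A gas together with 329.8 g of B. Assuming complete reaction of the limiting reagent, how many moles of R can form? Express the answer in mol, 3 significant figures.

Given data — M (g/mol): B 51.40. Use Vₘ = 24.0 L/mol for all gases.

n(A) = 271.1 / 24.0 = 11.30 mol
n(B) = 329.8 / 51.40 = 6.416 mol
n/ν for A = 11.30/2 = 5.650
n/ν for B = 6.416/2 = 3.208
Smallest n/ν is B → limiting reagent.
n(R) = (4/2) × 6.416 = 12.83 mol

12.8 mol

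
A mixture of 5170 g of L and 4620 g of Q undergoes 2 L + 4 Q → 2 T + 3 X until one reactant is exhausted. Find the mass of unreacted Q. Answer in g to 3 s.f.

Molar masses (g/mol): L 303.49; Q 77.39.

n(L) = 5170 / 303.49 = 17.04 mol
n(Q) = 4620 / 77.39 = 59.70 mol
n/ν for L = 17.04/2 = 8.520
n/ν for Q = 59.70/4 = 14.93
Smallest n/ν is L → limiting reagent.
Q consumed = (4/2) × 17.04 = 34.08 mol
Q remaining = 59.70 − 34.08 = 25.62 mol
mass = 25.62 × 77.39 = 1983 g

1980 g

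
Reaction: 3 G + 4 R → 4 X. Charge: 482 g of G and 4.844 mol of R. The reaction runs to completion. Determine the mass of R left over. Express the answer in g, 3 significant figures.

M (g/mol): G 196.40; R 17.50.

27.5 g

n(G) = 482.0 / 196.40 = 2.454 mol
n(R) = 4.844 mol
n/ν for G = 2.454/3 = 0.8180
n/ν for R = 4.844/4 = 1.211
Smallest n/ν is G → limiting reagent.
R consumed = (4/3) × 2.454 = 3.272 mol
R remaining = 4.844 − 3.272 = 1.572 mol
mass = 1.572 × 17.50 = 27.51 g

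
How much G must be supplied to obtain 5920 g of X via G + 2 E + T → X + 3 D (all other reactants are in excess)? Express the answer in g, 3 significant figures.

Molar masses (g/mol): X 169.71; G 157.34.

5490 g

n(X) = 5920 / 169.71 = 34.88 mol
n(G) = (1/1) × 34.88 = 34.88 mol
mass = 34.88 × 157.34 = 5488 g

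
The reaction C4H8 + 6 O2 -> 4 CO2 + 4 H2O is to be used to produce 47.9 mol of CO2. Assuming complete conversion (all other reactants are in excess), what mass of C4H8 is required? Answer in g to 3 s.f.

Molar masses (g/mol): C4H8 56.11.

672 g

n(CO2) = 47.90 mol
n(C4H8) = (1/4) × 47.90 = 11.98 mol
mass = 11.98 × 56.11 = 672.2 g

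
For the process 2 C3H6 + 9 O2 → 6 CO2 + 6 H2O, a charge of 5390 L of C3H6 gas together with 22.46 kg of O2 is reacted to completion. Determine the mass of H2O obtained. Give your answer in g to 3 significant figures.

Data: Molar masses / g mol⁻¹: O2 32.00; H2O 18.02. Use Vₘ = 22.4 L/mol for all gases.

n(C3H6) = 5390 / 22.4 = 240.6 mol
n(O2) = 22.46×1000 / 32.00 = 701.9 mol
n/ν for C3H6 = 240.6/2 = 120.3
n/ν for O2 = 701.9/9 = 77.99
Smallest n/ν is O2 → limiting reagent.
n(H2O) = (6/9) × 701.9 = 467.9 mol
mass = 467.9 × 18.02 = 8432 g

8430 g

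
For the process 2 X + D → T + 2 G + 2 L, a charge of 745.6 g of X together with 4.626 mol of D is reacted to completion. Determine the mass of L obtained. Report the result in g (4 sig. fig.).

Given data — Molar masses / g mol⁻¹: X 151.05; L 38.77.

191.4 g

n(X) = 745.6 / 151.05 = 4.936 mol
n(D) = 4.626 mol
n/ν → X: 2.468, D: 4.626; X is limiting.
n(L) = (2/2) × 4.936 = 4.936 mol
mass = 4.936 × 38.77 = 191.4 g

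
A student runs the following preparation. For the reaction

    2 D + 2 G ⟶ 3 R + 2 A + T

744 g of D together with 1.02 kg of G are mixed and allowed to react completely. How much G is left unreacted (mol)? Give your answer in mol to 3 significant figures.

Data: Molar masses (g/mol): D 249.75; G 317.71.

0.231 mol

n(D) = 744.0 / 249.75 = 2.979 mol
n(G) = 1.020×1000 / 317.71 = 3.210 mol
n/ν → D: 1.490, G: 1.605; D is limiting.
G consumed = (2/2) × 2.979 = 2.979 mol
G remaining = 3.210 − 2.979 = 0.2310 mol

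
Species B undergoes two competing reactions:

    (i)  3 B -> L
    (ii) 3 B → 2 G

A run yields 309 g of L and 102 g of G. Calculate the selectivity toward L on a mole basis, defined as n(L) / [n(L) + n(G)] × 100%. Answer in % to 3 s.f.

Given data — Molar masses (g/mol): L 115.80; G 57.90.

n(L) = 309 / 115.80 = 2.668 mol
n(G) = 102 / 57.90 = 1.762 mol
selectivity = 2.668/(2.668+1.762) × 100 = 60.23 %

60.2 %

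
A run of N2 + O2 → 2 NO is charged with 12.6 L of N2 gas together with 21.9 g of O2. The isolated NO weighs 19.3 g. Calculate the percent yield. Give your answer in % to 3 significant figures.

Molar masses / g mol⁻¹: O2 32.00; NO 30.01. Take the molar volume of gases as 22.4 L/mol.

n(N2) = 12.60 / 22.4 = 0.5625 mol
n(O2) = 21.90 / 32.00 = 0.6844 mol
n/ν → N2: 0.5625, O2: 0.6844; N2 is limiting.
theoretical n(NO) = (2/1) × 0.5625 = 1.125 mol → 33.76 g
% yield = 19.3 / 33.76 × 100 = 57.17 %

57.2 %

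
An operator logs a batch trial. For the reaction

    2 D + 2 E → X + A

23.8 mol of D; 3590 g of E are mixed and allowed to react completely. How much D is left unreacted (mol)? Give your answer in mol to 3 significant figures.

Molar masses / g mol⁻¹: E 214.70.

7.08 mol

n(D) = 23.80 mol
n(E) = 3590 / 214.70 = 16.72 mol
n/ν for D = 23.80/2 = 11.90
n/ν for E = 16.72/2 = 8.360
Smallest n/ν is E → limiting reagent.
D consumed = (2/2) × 16.72 = 16.72 mol
D remaining = 23.80 − 16.72 = 7.080 mol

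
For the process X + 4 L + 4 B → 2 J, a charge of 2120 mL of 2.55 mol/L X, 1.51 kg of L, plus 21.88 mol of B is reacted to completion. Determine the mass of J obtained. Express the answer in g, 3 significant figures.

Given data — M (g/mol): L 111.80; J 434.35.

2930 g

n(X) = 2.55 × 2120/1000 = 5.406 mol
n(L) = 1.510×1000 / 111.80 = 13.51 mol
n(B) = 21.88 mol
n/ν → X: 5.406, L: 3.378, B: 5.470; L is limiting.
n(J) = (2/4) × 13.51 = 6.755 mol
mass = 6.755 × 434.35 = 2934 g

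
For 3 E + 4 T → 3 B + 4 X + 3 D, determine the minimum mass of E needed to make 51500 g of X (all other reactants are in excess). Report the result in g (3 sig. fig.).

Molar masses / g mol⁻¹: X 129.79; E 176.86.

52600 g

n(X) = 51500 / 129.79 = 396.8 mol
n(E) = (3/4) × 396.8 = 297.6 mol
mass = 297.6 × 176.86 = 52630 g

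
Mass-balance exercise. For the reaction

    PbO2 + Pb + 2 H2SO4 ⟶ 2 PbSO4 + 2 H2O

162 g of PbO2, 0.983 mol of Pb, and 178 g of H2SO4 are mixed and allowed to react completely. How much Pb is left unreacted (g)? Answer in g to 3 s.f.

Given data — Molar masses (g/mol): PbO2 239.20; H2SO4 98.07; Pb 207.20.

63.3 g

n(PbO2) = 162.0 / 239.20 = 0.6773 mol
n(Pb) = 0.9830 mol
n(H2SO4) = 178.0 / 98.07 = 1.815 mol
n/ν for PbO2 = 0.6773/1 = 0.6773
n/ν for Pb = 0.9830/1 = 0.9830
n/ν for H2SO4 = 1.815/2 = 0.9075
Smallest n/ν is PbO2 → limiting reagent.
Pb consumed = (1/1) × 0.6773 = 0.6773 mol
Pb remaining = 0.9830 − 0.6773 = 0.3057 mol
mass = 0.3057 × 207.20 = 63.34 g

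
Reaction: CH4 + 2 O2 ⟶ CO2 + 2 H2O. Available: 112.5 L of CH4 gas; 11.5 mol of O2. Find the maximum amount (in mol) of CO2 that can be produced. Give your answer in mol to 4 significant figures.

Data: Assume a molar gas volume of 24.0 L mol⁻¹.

4.688 mol

n(CH4) = 112.5 / 24.0 = 4.688 mol
n(O2) = 11.50 mol
n/ν → CH4: 4.688, O2: 5.750; CH4 is limiting.
n(CO2) = (1/1) × 4.688 = 4.688 mol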